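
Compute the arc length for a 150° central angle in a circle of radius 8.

Arc length = 2πr × θ/360
= 2π × 8 × 5/12
= 20*pi/3

20*pi/3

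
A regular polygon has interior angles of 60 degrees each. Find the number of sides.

Exterior angle = 180 - 60 = 120. n = 360 / 120 = 3.

3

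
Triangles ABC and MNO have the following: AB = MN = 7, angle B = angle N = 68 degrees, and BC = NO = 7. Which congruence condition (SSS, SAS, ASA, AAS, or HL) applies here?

The given information provides:
AB = MN = 7, angle B = angle N = 68 degrees, and BC = NO = 7
This matches the SAS congruence theorem.
Two pairs of corresponding sides and the included angle are equal (Side-Angle-Side).

SAS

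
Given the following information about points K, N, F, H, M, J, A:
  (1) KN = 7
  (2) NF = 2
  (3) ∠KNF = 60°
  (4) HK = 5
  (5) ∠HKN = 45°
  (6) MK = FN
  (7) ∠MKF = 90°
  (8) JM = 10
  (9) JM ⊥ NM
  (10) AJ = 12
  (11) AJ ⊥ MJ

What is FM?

From the given relations: MK = FN = 2.
Step 1: By the law of cosines on triangle FNK: FK² = 2² + 7² − 2·2·7·cos(60°) = 39, so FK = √39.
Step 2: By the law of cosines on triangle FKM: FM² = √39² + 2² − 2·√39·2·cos(90°) = 43, so FM = √43.

Therefore, the length of FM = √43.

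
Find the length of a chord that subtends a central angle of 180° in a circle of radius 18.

Chord length = 2r sin(θ/2)
= 2 × 18 × sin(180°/2)
= 2 × 18 × sin(90°)
= 36

36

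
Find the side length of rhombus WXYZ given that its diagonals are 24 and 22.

Half-diagonals are 12 and 11. side = sqrt(12^2 + 11^2) = sqrt(265)

sqrt(265)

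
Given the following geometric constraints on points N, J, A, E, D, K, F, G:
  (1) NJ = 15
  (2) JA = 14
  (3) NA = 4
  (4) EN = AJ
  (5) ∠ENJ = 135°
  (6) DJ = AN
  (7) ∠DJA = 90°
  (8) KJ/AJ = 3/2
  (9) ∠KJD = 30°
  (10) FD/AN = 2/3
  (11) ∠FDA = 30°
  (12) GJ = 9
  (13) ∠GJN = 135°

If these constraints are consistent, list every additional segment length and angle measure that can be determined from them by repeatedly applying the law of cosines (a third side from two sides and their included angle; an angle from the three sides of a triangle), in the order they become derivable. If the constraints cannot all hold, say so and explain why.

The constraints are consistent. Derivable facts, in order:
After 1 step:
- AD = 2·√53
- DK ≈ 17.65
- JE ≈ 26.8
- NG ≈ 22.29
- ∠AJN = 15.36°
- ∠ANJ = 67.98°
- ∠JAN = 96.67°
After 2 steps:
- AF ≈ 12.32
- ∠ADJ = 74.05°
- ∠DAJ = 15.95°
- ∠DKJ = 6.51°
- ∠EJN = 21.68°
- ∠GNJ = 16.59°
- ∠JDK = 143.49°
- ∠JEN = 23.32°
- ∠JGN = 28.41°
After 3 steps:
- ∠AFD = 143.79°
- ∠DAF = 6.21°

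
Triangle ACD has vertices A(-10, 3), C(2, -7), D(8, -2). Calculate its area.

Shoelace: Area = (1/2)|-10(-7--2) + 2(-2-3) + 8(3--7)| = (1/2)(120) = 60

60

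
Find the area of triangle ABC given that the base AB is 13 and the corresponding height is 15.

Area = (1/2) * base * height
Area = (1/2) * 13 * 15
Area = 195/2

195/2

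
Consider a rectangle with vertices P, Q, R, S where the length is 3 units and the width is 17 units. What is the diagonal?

Using the Pythagorean theorem:
d² = 3² + 17² = 9 + 289 = 298
d = sqrt(298)

sqrt(298)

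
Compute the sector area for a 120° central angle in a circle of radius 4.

The full circle has area πr² = π(4)² = 16*pi.
The sector covers 120° out of 360°, a fraction of 1/3.
Sector area = 16*pi × 1/3 = 16*pi/3.

16*pi/3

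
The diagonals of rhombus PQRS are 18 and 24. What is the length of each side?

Half-diagonals are 9 and 12. side = sqrt(9^2 + 12^2) = sqrt(225) = 15

15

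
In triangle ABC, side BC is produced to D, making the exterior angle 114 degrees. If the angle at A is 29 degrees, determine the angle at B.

The exterior angle theorem states that an exterior angle equals the sum of the two non-adjacent interior angles.
So 114 = 29 + angle B, which gives angle B = 114 - 29 = 85 degrees.

85 degrees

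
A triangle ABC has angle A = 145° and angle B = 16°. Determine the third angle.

angle C = 180 - 145 - 16 = 19 degrees.

19 degrees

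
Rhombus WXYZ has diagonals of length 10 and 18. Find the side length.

Half-diagonals are 5 and 9. side = sqrt(5^2 + 9^2) = sqrt(106)

sqrt(106)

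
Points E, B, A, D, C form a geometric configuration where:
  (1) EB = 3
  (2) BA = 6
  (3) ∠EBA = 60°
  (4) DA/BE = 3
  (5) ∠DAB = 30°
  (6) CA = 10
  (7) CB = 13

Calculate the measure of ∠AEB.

Step 1: By the law of cosines on triangle EBA: EA² = 3² + 6² − 2·3·6·cos(60°) = 27, so EA = 3·√3.
Step 2: By the inverse law of cosines on triangle AEB: cos(∠AEB) = ((3·√3)² + 3² − 6²) / (2·3·√3·3) = 0/31.18 = 0, so ∠AEB = 90°.

Therefore, the measure of angle ∠AEB = 90°.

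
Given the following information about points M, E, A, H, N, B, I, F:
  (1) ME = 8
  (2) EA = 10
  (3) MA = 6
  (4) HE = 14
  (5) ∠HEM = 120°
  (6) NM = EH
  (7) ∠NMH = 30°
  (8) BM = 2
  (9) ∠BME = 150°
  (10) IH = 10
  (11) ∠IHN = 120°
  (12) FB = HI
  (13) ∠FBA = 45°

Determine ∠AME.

Step 1: By the inverse law of cosines on triangle AME: cos(∠AME) = (6² + 8² − 10²) / (2·6·8) = 0/96 = 0, so ∠AME = 90°.

Therefore, the measure of angle ∠AME = 90°.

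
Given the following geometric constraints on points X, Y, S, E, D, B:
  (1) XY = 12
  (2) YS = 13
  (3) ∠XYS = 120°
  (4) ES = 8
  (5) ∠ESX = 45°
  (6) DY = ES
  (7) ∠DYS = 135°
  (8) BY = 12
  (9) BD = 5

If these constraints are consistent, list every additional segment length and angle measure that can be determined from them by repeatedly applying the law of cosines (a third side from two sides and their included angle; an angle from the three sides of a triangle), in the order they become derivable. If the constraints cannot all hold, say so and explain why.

The constraints are consistent. Derivable facts, in order:
After 1 step:
- SD ≈ 19.5
- XS ≈ 21.66
- ∠BDY = 133.43°
- ∠BYD = 17.61°
- ∠DBY = 28.96°
After 2 steps:
- XE ≈ 16.97
- ∠DSY = 16.87°
- ∠SDY = 28.13°
- ∠SXY = 31.32°
- ∠XSY = 28.68°
After 3 steps:
- ∠EXS = 19.47°
- ∠SEX = 115.53°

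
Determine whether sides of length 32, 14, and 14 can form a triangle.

Check the triangle inequality: 14 + 14 = 28 ≤ 32.
Since the sum of two sides does not exceed the third, no triangle can be formed.

No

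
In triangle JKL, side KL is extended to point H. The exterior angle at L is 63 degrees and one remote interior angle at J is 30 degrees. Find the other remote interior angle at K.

By the exterior angle theorem: exterior angle = sum of remote interior angles.
63 = 30 + angle K
angle K = 63 - 30 = 33 degrees

33 degrees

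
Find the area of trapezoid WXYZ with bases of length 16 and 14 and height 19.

A trapezoid's area equals the midsegment times the height.
The midsegment is (16 + 14) / 2 = 15.
Area = 15 * 19 = 285.

285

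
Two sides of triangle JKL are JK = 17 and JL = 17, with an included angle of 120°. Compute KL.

By the law of cosines: KL^2 = JK^2 + JL^2 - 2*JK*JL*cos(J)
KL^2 = 17^2 + 17^2 - 2*17*17*cos(120°)
KL^2 = 289 + 289 - 578*(-1/2)
KL^2 = 867
KL = 17*sqrt(3)

17*sqrt(3)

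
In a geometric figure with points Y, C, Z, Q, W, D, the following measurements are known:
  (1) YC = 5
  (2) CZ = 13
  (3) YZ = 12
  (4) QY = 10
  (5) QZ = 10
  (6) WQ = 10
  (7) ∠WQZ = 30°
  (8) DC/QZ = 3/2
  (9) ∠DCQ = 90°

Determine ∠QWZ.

Step 1: By the law of cosines on triangle WQZ: WZ² = 10² + 10² − 2·10·10·cos(30°) = 26.79, so WZ ≈ 5.18.
Step 2: By the inverse law of cosines on triangle QWZ: cos(∠QWZ) = (10² + 5.18² − 10²) / (2·10·5.18) = 26.79/103.53 = 0.2588, so ∠QWZ = 75°.

Therefore, the measure of angle ∠QWZ = 75°.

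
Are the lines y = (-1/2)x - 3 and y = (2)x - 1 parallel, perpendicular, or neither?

Slope of line 1: m1 = -1/2
Slope of line 2: m2 = 2
m1 * m2 = (-1/2) * (2) = -1 = -1, so the lines are perpendicular.

Perpendicular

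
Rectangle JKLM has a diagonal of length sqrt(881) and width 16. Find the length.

b = sqrt(d^2 - a^2) = sqrt(881 - 256) = sqrt(625) = 25

25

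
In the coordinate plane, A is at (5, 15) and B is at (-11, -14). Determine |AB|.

d = sqrt((-16)^2 + (-29)^2) = sqrt(1097)

sqrt(1097)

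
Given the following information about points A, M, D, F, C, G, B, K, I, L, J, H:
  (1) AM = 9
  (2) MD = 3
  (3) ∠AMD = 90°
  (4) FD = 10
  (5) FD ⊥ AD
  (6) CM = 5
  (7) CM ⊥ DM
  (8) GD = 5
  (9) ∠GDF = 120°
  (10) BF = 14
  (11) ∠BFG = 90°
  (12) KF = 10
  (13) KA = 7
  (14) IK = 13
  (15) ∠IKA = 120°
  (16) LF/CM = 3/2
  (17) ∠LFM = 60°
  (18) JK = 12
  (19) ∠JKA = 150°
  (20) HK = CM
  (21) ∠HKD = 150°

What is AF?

Step 1: By the law of cosines on triangle DMA: DA² = 3² + 9² − 2·3·9·cos(90°) = 90, so DA = 3·√10.
Step 2: By the law of cosines on triangle ADF: AF² = (3·√10)² + 10² − 2·3·√10·10·cos(90°) = 190, so AF = √190.

Therefore, the length of AF = √190.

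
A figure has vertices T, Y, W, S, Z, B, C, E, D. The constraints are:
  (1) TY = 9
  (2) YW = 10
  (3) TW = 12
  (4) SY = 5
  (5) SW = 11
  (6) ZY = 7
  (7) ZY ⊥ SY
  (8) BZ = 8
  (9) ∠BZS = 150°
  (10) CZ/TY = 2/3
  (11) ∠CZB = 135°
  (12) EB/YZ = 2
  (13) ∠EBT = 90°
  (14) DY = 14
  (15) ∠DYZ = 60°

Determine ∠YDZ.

Step 1: By the law of cosines on triangle DYZ: DZ² = 14² + 7² − 2·14·7·cos(60°) = 147, so DZ = 7·√3.
Step 2: By the inverse law of cosines on triangle YDZ: cos(∠YDZ) = (14² + (7·√3)² − 7²) / (2·14·7·√3) = 294/339.48 = 0.866, so ∠YDZ = 30°.

Therefore, the measure of angle ∠YDZ = 30°.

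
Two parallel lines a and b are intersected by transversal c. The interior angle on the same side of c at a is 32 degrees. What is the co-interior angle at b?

Co-interior angles sum to 180: 180 - 32 = 148 degrees.

148 degrees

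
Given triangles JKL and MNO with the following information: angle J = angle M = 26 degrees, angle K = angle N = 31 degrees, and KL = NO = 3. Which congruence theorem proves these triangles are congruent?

The given information provides:
angle J = angle M = 26 degrees, angle K = angle N = 31 degrees, and KL = NO = 3
This matches the AAS congruence theorem.
Two pairs of corresponding angles and a non-included side are equal (Angle-Angle-Side).

AAS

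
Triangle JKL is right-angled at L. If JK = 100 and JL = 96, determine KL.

Rearranging the Pythagorean theorem to solve for the unknown leg:
leg^2 = hypotenuse^2 - known_leg^2 = 10000 - 9216 = 784
leg = sqrt(784) = 28.

28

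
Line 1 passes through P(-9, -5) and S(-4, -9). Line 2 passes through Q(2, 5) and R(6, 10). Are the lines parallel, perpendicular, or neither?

Slope of line 1: m1 = (-9 - -5)/(-4 - -9) = -4/5 = -4/5
Slope of line 2: m2 = (10 - 5)/(6 - 2) = 5/4 = 5/4
m1 * m2 = (-4/5) * (5/4) = -1 = -1, so the lines are perpendicular.

Perpendicular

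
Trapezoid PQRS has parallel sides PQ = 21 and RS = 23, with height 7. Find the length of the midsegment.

midsegment = (21 + 23) / 2 = 44 / 2 = 22

22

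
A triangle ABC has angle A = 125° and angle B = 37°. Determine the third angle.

The interior angles sum to 180°: angle C = 180 - 125 - 37 = 18°.
The triangle is obtuse (angles 125°, 37°, 18°).

18 degrees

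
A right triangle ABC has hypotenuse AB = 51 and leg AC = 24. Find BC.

BC = sqrt(51^2 - 24^2) = sqrt(2025) = 45

45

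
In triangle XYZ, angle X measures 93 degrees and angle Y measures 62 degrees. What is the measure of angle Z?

By the triangle angle sum property, the three interior angles of any triangle add up to 180°.
We know angle X = 93° and angle Y = 62°, so their sum is 155°.
Therefore angle Z = 180° - 155° = 25°.

25 degrees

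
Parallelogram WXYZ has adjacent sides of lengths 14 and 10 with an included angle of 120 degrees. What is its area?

Area = 14 * 10 * sin(120°) = 140 * sqrt(3)/2 = 70*sqrt(3)

70*sqrt(3)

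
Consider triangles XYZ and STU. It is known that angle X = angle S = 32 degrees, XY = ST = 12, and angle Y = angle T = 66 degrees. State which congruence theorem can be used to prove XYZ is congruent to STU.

The given information provides:
angle X = angle S = 32 degrees, XY = ST = 12, and angle Y = angle T = 66 degrees
This matches the ASA congruence theorem.
Two pairs of corresponding angles and the included side are equal (Angle-Side-Angle).

ASA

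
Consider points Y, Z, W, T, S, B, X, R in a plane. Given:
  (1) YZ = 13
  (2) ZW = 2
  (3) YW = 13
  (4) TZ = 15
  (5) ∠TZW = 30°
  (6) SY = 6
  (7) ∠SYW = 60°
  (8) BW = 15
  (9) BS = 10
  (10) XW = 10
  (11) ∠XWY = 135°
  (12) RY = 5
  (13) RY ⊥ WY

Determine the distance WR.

Step 1: By the law of cosines on triangle WYR: WR² = 13² + 5² − 2·13·5·cos(90°) = 194, so WR = √194.

Therefore, the length of WR = √194.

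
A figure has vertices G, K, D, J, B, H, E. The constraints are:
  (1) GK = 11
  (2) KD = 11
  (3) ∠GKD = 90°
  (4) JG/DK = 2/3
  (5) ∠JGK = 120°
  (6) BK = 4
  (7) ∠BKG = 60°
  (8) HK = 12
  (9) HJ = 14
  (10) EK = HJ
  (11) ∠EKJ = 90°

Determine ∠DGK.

Step 1: By the law of cosines on triangle GKD: GD² = 11² + 11² − 2·11·11·cos(90°) = 242, so GD = 11·√2.
Step 2: By the inverse law of cosines on triangle DGK: cos(∠DGK) = ((11·√2)² + 11² − 11²) / (2·11·√2·11) = 242/342.24 = 0.7071, so ∠DGK = 45°.

Therefore, the measure of angle ∠DGK = 45°.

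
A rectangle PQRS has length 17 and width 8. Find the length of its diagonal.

A rectangle's diagonal splits it into two right triangles, with the diagonal as the hypotenuse.
By the Pythagorean theorem, d^2 = 17^2 + 8^2 = 353.
Therefore d = sqrt(353).

sqrt(353)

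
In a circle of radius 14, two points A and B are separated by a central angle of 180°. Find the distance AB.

Drop a perpendicular from the center to the chord, bisecting both the chord and the central angle.
Each half-chord = r sin(θ/2) = 14 sin(90°).
The full chord = 2 × 14 × sin(90°) = 28.

28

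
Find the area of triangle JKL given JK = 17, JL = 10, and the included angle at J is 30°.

Area = (1/2) * JK * JL * sin(J)
Area = (1/2) * 17 * 10 * sin(30°)
Area = (1/2) * 17 * 10 * 1/2
Area = 85/2

85/2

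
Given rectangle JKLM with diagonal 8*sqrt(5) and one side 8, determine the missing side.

b = sqrt(d^2 - a^2) = sqrt(320 - 64) = sqrt(256) = 16

16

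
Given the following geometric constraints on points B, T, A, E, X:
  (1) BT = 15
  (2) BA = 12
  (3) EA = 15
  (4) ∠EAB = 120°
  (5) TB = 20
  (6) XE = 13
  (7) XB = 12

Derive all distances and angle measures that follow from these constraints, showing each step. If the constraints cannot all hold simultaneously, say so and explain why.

These constraints are not satisfiable: (1) BT = 15 and (5) TB = 20 assign two different lengths to the same segment. No planar figure meets all of them, so nothing further can be derived.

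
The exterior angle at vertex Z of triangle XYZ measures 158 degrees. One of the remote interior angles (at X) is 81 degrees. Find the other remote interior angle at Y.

By the exterior angle theorem: exterior angle = sum of remote interior angles.
158 = 81 + angle Y
angle Y = 158 - 81 = 77 degrees

77 degrees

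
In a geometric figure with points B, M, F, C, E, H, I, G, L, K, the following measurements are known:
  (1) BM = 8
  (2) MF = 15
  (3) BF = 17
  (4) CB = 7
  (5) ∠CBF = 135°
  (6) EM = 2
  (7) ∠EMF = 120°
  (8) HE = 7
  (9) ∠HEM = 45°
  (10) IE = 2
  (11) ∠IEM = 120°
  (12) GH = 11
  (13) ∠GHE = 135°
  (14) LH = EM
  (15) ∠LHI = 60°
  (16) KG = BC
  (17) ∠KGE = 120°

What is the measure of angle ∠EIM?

Step 1: By the law of cosines on triangle IEM: IM² = 2² + 2² − 2·2·2·cos(120°) = 12, so IM = 2·√3.
Step 2: By the inverse law of cosines on triangle EIM: cos(∠EIM) = (2² + (2·√3)² − 2²) / (2·2·2·√3) = 12/13.86 = 0.866, so ∠EIM = 30°.

Therefore, the measure of angle ∠EIM = 30°.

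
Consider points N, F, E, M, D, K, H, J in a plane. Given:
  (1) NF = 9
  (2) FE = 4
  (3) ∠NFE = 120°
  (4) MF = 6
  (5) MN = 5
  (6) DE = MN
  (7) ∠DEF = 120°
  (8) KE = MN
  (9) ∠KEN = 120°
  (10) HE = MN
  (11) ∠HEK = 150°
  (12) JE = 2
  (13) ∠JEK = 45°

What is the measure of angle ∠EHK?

From the given relations: HE = MN = 5; KE = MN = 5.
Step 1: By the law of cosines on triangle HEK: HK² = 5² + 5² − 2·5·5·cos(150°) = 93.3, so HK ≈ 9.66.
Step 2: By the inverse law of cosines on triangle EHK: cos(∠EHK) = (5² + 9.66² − 5²) / (2·5·9.66) = 93.3/96.59 = 0.9659, so ∠EHK = 15°.

Therefore, the measure of angle ∠EHK = 15°.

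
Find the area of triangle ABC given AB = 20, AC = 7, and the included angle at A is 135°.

When two sides and the included angle are known, the area formula is (1/2)ab sin(C).
The height from one side to the opposite vertex is 7 sin(135°) = 7*sqrt(2)/2.
Area = (1/2) * 20 * 7*sqrt(2)/2 = 35*sqrt(2).

35*sqrt(2)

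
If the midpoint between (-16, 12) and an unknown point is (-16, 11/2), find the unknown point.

Using the midpoint formula: M = ((x1 + x2)/2, (y1 + y2)/2)
We know M = (-16, 11/2) and D = (-16, 12)
For x: -16 = (-16 + x2)/2, so x2 = 2*-16 - -16 = -16
For y: 11/2 = (12 + y2)/2, so y2 = 2*11/2 - 12 = -1
C = (-16, -1)

(-16, -1)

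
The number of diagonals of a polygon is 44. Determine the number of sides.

Using d = n(n - 3)/2, we solve 44 = n(n - 3)/2.
So n(n - 3) = 88.
Testing n = 11: 11 * 8 = 88 = 88. Correct.
The polygon has 11 sides.

11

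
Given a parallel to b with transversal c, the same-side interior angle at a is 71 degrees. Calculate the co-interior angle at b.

Co-interior angles sum to 180: 180 - 71 = 109 degrees.

109 degrees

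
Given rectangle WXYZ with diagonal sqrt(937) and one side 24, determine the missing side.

Using the Pythagorean theorem: d^2 = a^2 + b^2
b^2 = d^2 - a^2
b^2 = 937 - 576
b^2 = 361
b = sqrt(361) = 19

19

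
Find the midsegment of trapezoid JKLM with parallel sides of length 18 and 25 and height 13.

midsegment = (18 + 25) / 2 = 43 / 2 = 43/2

43/2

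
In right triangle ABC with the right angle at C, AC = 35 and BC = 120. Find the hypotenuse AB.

In a right triangle, the square of the hypotenuse equals the sum of the squares of the two legs.
The legs are 35 and 120, so the hypotenuse = sqrt(1225 + 14400) = sqrt(15625) = 125.

125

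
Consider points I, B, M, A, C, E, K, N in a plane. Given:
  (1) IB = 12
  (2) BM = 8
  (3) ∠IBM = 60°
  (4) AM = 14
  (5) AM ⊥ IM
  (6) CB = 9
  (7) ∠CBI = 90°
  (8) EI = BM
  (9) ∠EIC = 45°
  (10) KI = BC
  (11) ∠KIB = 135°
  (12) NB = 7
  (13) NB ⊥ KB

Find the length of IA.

Step 1: By the law of cosines on triangle IBM: IM² = 12² + 8² − 2·12·8·cos(60°) = 112, so IM = 4·√7.
Step 2: By the law of cosines on triangle IMA: IA² = (4·√7)² + 14² − 2·4·√7·14·cos(90°) = 308, so IA = 2·√77.

Therefore, the length of IA = 2·√77.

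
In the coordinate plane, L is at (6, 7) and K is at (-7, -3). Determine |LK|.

d = sqrt((-7 - 6)^2 + (-3 - 7)^2)
d = sqrt(-13^2 + -10^2)
d = sqrt(169 + 100)
d = sqrt(269)

sqrt(269)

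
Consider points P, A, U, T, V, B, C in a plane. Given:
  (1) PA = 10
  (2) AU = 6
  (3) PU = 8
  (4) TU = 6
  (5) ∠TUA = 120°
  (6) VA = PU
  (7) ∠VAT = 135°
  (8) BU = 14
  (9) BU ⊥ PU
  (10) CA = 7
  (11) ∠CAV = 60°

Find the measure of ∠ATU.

Step 1: By the law of cosines on triangle TUA: TA² = 6² + 6² − 2·6·6·cos(120°) = 108, so TA = 6·√3.
Step 2: By the inverse law of cosines on triangle ATU: cos(∠ATU) = ((6·√3)² + 6² − 6²) / (2·6·√3·6) = 108/124.71 = 0.866, so ∠ATU = 30°.

Therefore, the measure of angle ∠ATU = 30°.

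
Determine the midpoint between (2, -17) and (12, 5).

The midpoint is the point halfway along the segment.
Move half the horizontal distance: 2 + (12 - 2)/2 = 2 + 10/2 = 7
Move half the vertical distance: -17 + (5 - -17)/2 = -17 + 22/2 = -6
Midpoint = (7, -6)

(7, -6)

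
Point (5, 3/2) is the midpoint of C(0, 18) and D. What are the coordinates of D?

Using the midpoint formula: M = ((x1 + x2)/2, (y1 + y2)/2)
We know M = (5, 3/2) and C = (0, 18)
For x: 5 = (0 + x2)/2, so x2 = 2*5 - 0 = 10
For y: 3/2 = (18 + y2)/2, so y2 = 2*3/2 - 18 = -15
D = (10, -15)

(10, -15)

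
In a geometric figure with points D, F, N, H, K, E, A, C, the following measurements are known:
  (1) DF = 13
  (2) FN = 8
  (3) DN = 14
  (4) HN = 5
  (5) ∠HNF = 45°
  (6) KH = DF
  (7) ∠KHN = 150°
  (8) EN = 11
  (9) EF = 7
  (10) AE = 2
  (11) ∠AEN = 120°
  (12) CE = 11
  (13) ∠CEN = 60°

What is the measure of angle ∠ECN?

Step 1: By the law of cosines on triangle CEN: CN² = 11² + 11² − 2·11·11·cos(60°) = 121, so CN = 11.
Step 2: By the inverse law of cosines on triangle ECN: cos(∠ECN) = (11² + 11² − 11²) / (2·11·11) = 121/242 = 0.5, so ∠ECN = 60°.

Therefore, the measure of angle ∠ECN = 60°.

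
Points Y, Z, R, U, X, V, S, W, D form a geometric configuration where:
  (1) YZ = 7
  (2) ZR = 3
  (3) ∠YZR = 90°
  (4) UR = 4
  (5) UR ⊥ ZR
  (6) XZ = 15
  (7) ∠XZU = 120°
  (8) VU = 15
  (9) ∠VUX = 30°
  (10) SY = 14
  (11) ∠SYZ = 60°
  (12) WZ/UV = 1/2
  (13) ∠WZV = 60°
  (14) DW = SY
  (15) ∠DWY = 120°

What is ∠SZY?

Step 1: By the law of cosines on triangle ZYS: ZS² = 7² + 14² − 2·7·14·cos(60°) = 147, so ZS = 7·√3.
Step 2: By the inverse law of cosines on triangle SZY: cos(∠SZY) = ((7·√3)² + 7² − 14²) / (2·7·√3·7) = 0/169.74 = 0, so ∠SZY = 90°.

Therefore, the measure of angle ∠SZY = 90°.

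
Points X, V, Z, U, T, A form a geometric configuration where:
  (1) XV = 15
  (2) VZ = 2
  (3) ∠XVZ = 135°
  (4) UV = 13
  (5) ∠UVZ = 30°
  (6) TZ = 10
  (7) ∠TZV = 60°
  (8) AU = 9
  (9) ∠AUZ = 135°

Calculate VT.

Step 1: By the law of cosines on triangle VZT: VT² = 2² + 10² − 2·2·10·cos(60°) = 84, so VT = 2·√21.

Therefore, the length of VT = 2·√21.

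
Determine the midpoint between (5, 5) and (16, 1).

The midpoint is the point halfway along the segment.
Move half the horizontal distance: 5 + (16 - 5)/2 = 5 + 11/2 = 21/2
Move half the vertical distance: 5 + (1 - 5)/2 = 5 + -4/2 = 3
Midpoint = (21/2, 3)

(21/2, 3)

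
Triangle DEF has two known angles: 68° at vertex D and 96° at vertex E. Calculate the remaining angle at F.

angle F = 180 - 68 - 96 = 16 degrees.

16 degrees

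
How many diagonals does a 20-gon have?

The number of diagonals in an n-gon is n(n - 3)/2.
For n = 20: 20(20 - 3)/2 = 20 × 17 / 2 = 170.

170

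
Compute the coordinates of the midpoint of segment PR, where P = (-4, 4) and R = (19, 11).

The midpoint is the average of the coordinates:
x: (-4 + 19)/2 = 15/2
y: (4 + 11)/2 = 15/2
Midpoint = (15/2, 15/2)

(15/2, 15/2)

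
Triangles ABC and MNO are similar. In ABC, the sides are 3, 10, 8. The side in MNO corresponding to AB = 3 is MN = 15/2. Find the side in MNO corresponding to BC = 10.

Similar triangles have proportional sides. Setting up the proportion:
MN / AB = NO / BC
15/2 / 3 = NO / 10
NO = 10 * 15/2 / 3 = 25.

25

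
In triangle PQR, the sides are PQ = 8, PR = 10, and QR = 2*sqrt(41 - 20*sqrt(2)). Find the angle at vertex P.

cos(P) = (8² + 10² - (2*sqrt(41 - 20*sqrt(2)))²) / (2 × 8 × 10) = sqrt(2)/2, so P = arccos(sqrt(2)/2) = 45°.

45°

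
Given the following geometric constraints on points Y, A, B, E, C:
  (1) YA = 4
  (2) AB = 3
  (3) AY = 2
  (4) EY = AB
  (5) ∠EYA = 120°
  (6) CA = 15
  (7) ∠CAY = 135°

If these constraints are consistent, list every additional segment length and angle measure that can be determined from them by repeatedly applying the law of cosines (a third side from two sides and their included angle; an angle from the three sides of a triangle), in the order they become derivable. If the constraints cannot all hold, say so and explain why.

These constraints are not satisfiable: (1) YA = 4 and (3) AY = 2 assign two different lengths to the same segment. No planar figure meets all of them, so nothing further can be derived.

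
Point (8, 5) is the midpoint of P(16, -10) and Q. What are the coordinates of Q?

Using the midpoint formula: M = ((x1 + x2)/2, (y1 + y2)/2)
We know M = (8, 5) and P = (16, -10)
For x: 8 = (16 + x2)/2, so x2 = 2*8 - 16 = 0
For y: 5 = (-10 + y2)/2, so y2 = 2*5 - -10 = 20
Q = (0, 20)

(0, 20)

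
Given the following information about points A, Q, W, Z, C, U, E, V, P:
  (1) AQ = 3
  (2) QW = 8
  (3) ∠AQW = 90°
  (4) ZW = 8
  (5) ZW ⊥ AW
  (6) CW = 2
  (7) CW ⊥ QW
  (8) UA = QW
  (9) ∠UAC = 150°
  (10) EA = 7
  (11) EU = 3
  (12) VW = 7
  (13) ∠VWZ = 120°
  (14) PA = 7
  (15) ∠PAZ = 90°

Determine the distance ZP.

Step 1: By the law of cosines on triangle AQW: AW² = 3² + 8² − 2·3·8·cos(90°) = 73, so AW = √73.
Step 2: By the law of cosines on triangle ZWA: ZA² = 8² + √73² − 2·8·√73·cos(90°) = 137, so ZA = √137.
Step 3: By the law of cosines on triangle ZAP: ZP² = √137² + 7² − 2·√137·7·cos(90°) = 186, so ZP = √186.

Therefore, the length of ZP = √186.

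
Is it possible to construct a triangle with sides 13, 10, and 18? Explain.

For three segments to close into a triangle, no single side can be as long as the other two combined.
The longest side is 18, and 10 + 13 = 23 > 18.
A triangle can be formed.

Yes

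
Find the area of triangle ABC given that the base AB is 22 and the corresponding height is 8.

Area = (1/2) * base * height
Area = (1/2) * 22 * 8
Area = 88

88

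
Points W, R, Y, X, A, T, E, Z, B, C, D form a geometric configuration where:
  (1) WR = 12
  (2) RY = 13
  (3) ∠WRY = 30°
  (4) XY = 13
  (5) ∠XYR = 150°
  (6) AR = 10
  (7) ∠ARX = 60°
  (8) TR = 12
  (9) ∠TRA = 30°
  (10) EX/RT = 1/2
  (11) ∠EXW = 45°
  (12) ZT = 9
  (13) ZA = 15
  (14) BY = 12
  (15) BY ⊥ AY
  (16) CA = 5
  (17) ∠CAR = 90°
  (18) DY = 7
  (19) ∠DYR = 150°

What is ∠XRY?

Step 1: By the law of cosines on triangle RYX: RX² = 13² + 13² − 2·13·13·cos(150°) = 630.72, so RX ≈ 25.11.
Step 2: By the inverse law of cosines on triangle XRY: cos(∠XRY) = (25.11² + 13² − 13²) / (2·25.11·13) = 630.72/652.97 = 0.9659, so ∠XRY = 15°.

Therefore, the measure of angle ∠XRY = 15°.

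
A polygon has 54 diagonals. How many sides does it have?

Using d = n(n - 3)/2, we solve 54 = n(n - 3)/2.
So n(n - 3) = 108.
Testing n = 12: 12 * 9 = 108 = 108. Correct.
The polygon has 12 sides.

12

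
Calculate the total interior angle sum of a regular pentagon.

The sum of interior angles of an n-sided polygon is (n - 2) * 180.
For n = 5: (5 - 2) * 180 = 3 * 180 = 540 degrees.

540 degrees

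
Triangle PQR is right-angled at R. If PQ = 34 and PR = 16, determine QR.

QR = sqrt(34^2 - 16^2) = sqrt(900) = 30

30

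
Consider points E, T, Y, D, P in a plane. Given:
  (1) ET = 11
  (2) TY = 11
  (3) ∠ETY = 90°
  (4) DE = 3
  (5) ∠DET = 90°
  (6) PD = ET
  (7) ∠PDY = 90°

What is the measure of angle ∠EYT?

Step 1: By the law of cosines on triangle YTE: YE² = 11² + 11² − 2·11·11·cos(90°) = 242, so YE = 11·√2.
Step 2: By the inverse law of cosines on triangle EYT: cos(∠EYT) = ((11·√2)² + 11² − 11²) / (2·11·√2·11) = 242/342.24 = 0.7071, so ∠EYT = 45°.

Therefore, the measure of angle ∠EYT = 45°.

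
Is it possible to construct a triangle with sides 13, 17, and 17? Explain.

Sort the sides: 13, 17, 17.
It suffices to check that the sum of the two smallest exceeds the largest:
13 + 17 = 30 > 17. ✓
Yes, a valid triangle can be formed.

Yes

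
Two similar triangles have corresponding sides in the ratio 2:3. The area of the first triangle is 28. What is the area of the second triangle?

For similar figures, the area ratio equals the square of the side ratio.
Side ratio (the first triangle to the second triangle) = 2:3, so area ratio = 2^2:3^2 = 4:9.
If the area of the first triangle is 28, then the area of the second triangle = 28 * (9/4) = 63.

63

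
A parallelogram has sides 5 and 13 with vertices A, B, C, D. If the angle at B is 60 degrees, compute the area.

Area = 5 * 13 * sin(60°) = 65 * sqrt(3)/2 = 65*sqrt(3)/2

65*sqrt(3)/2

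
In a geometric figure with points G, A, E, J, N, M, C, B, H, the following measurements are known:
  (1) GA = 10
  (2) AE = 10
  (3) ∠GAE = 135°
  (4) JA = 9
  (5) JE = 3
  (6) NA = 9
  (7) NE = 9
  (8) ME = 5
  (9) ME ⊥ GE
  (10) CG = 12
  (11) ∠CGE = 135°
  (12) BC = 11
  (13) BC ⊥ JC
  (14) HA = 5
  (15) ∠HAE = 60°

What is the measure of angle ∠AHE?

Step 1: By the law of cosines on triangle HAE: HE² = 5² + 10² − 2·5·10·cos(60°) = 75, so HE = 5·√3.
Step 2: By the inverse law of cosines on triangle AHE: cos(∠AHE) = (5² + (5·√3)² − 10²) / (2·5·5·√3) = 0/86.6 = 0, so ∠AHE = 90°.

Therefore, the measure of angle ∠AHE = 90°.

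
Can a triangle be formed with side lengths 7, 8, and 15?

The longest side is 15. The other two sides sum to 7 + 8 = 15.
Since 15 ≤ 15, the two shorter sides cannot reach around to close the triangle.

No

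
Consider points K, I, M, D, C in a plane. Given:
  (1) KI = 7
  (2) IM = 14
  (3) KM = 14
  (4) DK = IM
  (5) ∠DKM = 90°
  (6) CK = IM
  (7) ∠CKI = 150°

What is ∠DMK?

From the given relations: DK = IM = 14.
Step 1: By the law of cosines on triangle MKD: MD² = 14² + 14² − 2·14·14·cos(90°) = 392, so MD = 14·√2.
Step 2: By the inverse law of cosines on triangle DMK: cos(∠DMK) = ((14·√2)² + 14² − 14²) / (2·14·√2·14) = 392/554.37 = 0.7071, so ∠DMK = 45°.

Therefore, the measure of angle ∠DMK = 45°.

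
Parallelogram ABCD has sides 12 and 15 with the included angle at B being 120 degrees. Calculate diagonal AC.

The diagonal of a parallelogram can be found by treating two adjacent sides and the diagonal as a triangle.
Applying the law of cosines with sides 12, 15 and included angle 120°:
d^2 = 144 + 225 - 360*cos(120°) = 549
d = 3*sqrt(61)

3*sqrt(61)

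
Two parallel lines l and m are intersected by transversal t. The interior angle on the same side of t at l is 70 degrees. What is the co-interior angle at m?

Co-interior (same-side interior) angles are between the parallel lines on the same side of the transversal.
Unlike corresponding or alternate interior angles, they are supplementary rather than equal.
So the angle = 180 - 70 = 110 degrees.

110 degrees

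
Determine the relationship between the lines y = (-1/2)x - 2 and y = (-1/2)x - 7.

Slope of line 1: m1 = -1/2
Slope of line 2: m2 = -1/2
Since m1 = m2 = -1/2, the lines are parallel.

Parallel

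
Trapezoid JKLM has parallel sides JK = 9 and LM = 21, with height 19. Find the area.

Area = (9 + 21) * 19 / 2 = 570 / 2 = 285

285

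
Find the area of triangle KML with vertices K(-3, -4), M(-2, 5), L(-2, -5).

Using the Shoelace formula for a triangle:
Area = (1/2)|x0(y1 - y2) + x1(y2 - y0) + x2(y0 - y1)|
Area = (1/2)|-3(5 - -5) + -2(-5 - -4) + -2(-4 - 5)|
Area = (1/2)|-30 + 2 + 18|
Area = (1/2)|-10|
Area = (1/2)(10)
Area = 5

5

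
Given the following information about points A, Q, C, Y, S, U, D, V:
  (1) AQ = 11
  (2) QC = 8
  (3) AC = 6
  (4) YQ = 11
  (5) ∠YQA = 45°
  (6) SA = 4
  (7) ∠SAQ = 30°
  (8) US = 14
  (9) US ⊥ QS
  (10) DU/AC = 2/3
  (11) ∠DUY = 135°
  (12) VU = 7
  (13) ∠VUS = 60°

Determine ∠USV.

Step 1: By the law of cosines on triangle SUV: SV² = 14² + 7² − 2·14·7·cos(60°) = 147, so SV = 7·√3.
Step 2: By the inverse law of cosines on triangle USV: cos(∠USV) = (14² + (7·√3)² − 7²) / (2·14·7·√3) = 294/339.48 = 0.866, so ∠USV = 30°.

Therefore, the measure of angle ∠USV = 30°.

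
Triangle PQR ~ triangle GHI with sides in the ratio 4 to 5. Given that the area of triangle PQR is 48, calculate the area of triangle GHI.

For similar figures, the area ratio equals the square of the side ratio.
Side ratio (PQR to GHI) = 4:5, so area ratio = 4^2:5^2 = 16:25.
If the area of PQR is 48, then the area of GHI = 48 * (25/16) = 75.

75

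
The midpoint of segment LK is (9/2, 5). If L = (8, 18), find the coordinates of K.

Using the midpoint formula: M = ((x1 + x2)/2, (y1 + y2)/2)
We know M = (9/2, 5) and L = (8, 18)
For x: 9/2 = (8 + x2)/2, so x2 = 2*9/2 - 8 = 1
For y: 5 = (18 + y2)/2, so y2 = 2*5 - 18 = -8
K = (1, -8)

(1, -8)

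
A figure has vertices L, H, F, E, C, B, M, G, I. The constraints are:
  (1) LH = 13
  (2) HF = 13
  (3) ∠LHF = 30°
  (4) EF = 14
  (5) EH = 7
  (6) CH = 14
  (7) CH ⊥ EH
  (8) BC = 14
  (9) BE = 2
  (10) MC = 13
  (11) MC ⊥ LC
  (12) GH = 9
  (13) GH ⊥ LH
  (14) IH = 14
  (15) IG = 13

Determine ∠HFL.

Step 1: By the law of cosines on triangle FHL: FL² = 13² + 13² − 2·13·13·cos(30°) = 45.28, so FL ≈ 6.73.
Step 2: By the inverse law of cosines on triangle HFL: cos(∠HFL) = (13² + 6.73² − 13²) / (2·13·6.73) = 45.28/174.96 = 0.2588, so ∠HFL = 75°.

Therefore, the measure of angle ∠HFL = 75°.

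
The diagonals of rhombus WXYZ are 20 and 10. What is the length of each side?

In a rhombus, the diagonals bisect each other perpendicularly, creating four congruent right triangles.
Each triangle has legs 10 (half of 20) and 5 (half of 10).
The hypotenuse of each right triangle is a side of the rhombus:
side = sqrt(10^2 + 5^2) = sqrt(125) = 5*sqrt(5)

5*sqrt(5)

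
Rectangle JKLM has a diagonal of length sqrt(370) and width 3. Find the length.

Using the Pythagorean theorem: d^2 = a^2 + b^2
b^2 = d^2 - a^2
b^2 = 370 - 9
b^2 = 361
b = sqrt(361) = 19

19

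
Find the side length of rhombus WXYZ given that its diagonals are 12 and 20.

The diagonals of a rhombus bisect each other at right angles.
Half-diagonals: 12/2 = 6 and 20/2 = 10
side = sqrt(6^2 + 10^2)
side = sqrt(36 + 100)
side = sqrt(136) = 2*sqrt(34)

2*sqrt(34)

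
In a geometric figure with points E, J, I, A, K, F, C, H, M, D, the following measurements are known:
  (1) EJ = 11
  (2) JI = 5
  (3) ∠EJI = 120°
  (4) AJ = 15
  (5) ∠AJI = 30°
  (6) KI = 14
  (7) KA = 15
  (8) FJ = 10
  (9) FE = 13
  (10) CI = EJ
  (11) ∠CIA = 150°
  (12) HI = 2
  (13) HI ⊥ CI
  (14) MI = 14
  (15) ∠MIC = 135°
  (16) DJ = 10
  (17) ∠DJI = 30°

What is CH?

From the given relations: CI = EJ = 11.
Step 1: By the law of cosines on triangle CIH: CH² = 11² + 2² − 2·11·2·cos(90°) = 125, so CH = 5·√5.

Therefore, the length of CH = 5·√5.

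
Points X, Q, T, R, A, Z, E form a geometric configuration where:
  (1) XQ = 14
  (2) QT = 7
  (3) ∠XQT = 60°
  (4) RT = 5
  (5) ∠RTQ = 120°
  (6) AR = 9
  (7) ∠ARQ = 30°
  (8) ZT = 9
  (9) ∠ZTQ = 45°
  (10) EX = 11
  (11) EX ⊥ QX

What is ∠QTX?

Step 1: By the law of cosines on triangle TQX: TX² = 7² + 14² − 2·7·14·cos(60°) = 147, so TX = 7·√3.
Step 2: By the inverse law of cosines on triangle QTX: cos(∠QTX) = (7² + (7·√3)² − 14²) / (2·7·7·√3) = 0/169.74 = 0, so ∠QTX = 90°.

Therefore, the measure of angle ∠QTX = 90°.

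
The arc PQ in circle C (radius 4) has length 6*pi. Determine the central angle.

The full circumference is 2πr = 8*pi.
The arc is 6*pi / 8*pi = 3/4 of the full circle.
So the central angle = 3/4 × 360° = 270°.

270°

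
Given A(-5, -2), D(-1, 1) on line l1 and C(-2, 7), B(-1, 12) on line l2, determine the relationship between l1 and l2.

Slope of line 1: m1 = (1 - -2)/(-1 - -5) = 3/4 = 3/4
Slope of line 2: m2 = (12 - 7)/(-1 - -2) = 5/1 = 5
m1 != m2 (3/4 != 5), so not parallel.
m1 * m2 = (3/4) * (5) = 15/4 != -1, so not perpendicular.
The lines are neither parallel nor perpendicular.

Neither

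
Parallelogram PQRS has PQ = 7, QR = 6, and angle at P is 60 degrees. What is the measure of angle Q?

Consecutive angles are supplementary: angle Q = 180 - 60 = 120 degrees.

120 degrees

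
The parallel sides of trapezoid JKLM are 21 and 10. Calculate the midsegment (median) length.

The midsegment (median) of a trapezoid connects the midpoints of the non-parallel sides.
Its length is the average of the two bases: (21 + 10) / 2 = 31/2.

31/2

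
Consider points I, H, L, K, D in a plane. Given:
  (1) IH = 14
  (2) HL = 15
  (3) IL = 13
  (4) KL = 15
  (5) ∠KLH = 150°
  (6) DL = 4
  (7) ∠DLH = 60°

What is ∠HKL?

Step 1: By the law of cosines on triangle KLH: KH² = 15² + 15² − 2·15·15·cos(150°) = 839.71, so KH ≈ 28.98.
Step 2: By the inverse law of cosines on triangle HKL: cos(∠HKL) = (28.98² + 15² − 15²) / (2·28.98·15) = 839.71/869.33 = 0.9659, so ∠HKL = 15°.

Therefore, the measure of angle ∠HKL = 15°.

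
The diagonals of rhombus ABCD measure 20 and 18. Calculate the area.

The diagonals of a rhombus divide it into four right triangles.
Each triangle has legs 20/ 2 = 10 and 18/2 = 9, so each has area (1/2)*10*9 = 45.
Four such triangles give total area = (d1 * d2) / 2 = 180.

180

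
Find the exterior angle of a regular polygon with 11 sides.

Each exterior angle of a regular n-gon is 360 / n.
For n = 11: 360 / 11 = 360/11 degrees.

360/11 degrees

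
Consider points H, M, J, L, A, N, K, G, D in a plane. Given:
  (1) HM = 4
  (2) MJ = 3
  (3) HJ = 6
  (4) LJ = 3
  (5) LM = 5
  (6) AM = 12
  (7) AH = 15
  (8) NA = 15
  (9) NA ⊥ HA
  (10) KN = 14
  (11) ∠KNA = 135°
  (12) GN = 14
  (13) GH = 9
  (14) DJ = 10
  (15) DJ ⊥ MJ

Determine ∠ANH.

Step 1: By the law of cosines on triangle NAH: NH² = 15² + 15² − 2·15·15·cos(90°) = 450, so NH = 15·√2.
Step 2: By the inverse law of cosines on triangle ANH: cos(∠ANH) = (15² + (15·√2)² − 15²) / (2·15·15·√2) = 450/636.4 = 0.7071, so ∠ANH = 45°.

Therefore, the measure of angle ∠ANH = 45°.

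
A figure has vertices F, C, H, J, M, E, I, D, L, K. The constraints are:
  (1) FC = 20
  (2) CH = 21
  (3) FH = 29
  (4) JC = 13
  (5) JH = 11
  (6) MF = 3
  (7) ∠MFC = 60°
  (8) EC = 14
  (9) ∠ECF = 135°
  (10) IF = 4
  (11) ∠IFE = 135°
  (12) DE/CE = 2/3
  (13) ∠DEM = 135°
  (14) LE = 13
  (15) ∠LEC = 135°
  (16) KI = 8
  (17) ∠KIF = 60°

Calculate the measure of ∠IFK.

Step 1: By the law of cosines on triangle FIK: FK² = 4² + 8² − 2·4·8·cos(60°) = 48, so FK = 4·√3.
Step 2: By the inverse law of cosines on triangle IFK: cos(∠IFK) = (4² + (4·√3)² − 8²) / (2·4·4·√3) = 0/55.43 = 0, so ∠IFK = 90°.

Therefore, the measure of angle ∠IFK = 90°.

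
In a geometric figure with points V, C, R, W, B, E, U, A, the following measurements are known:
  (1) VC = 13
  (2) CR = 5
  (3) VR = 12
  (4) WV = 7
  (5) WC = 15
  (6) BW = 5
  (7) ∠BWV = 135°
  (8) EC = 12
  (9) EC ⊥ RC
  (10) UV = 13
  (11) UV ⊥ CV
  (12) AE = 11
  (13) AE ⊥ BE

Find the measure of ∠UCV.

Step 1: By the law of cosines on triangle CVU: CU² = 13² + 13² − 2·13·13·cos(90°) = 338, so CU = 13·√2.
Step 2: By the inverse law of cosines on triangle UCV: cos(∠UCV) = ((13·√2)² + 13² − 13²) / (2·13·√2·13) = 338/478 = 0.7071, so ∠UCV = 45°.

Therefore, the measure of angle ∠UCV = 45°.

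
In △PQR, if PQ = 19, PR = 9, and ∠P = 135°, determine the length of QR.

When two sides and the included angle are known, the law of cosines gives the third side.
c^2 = a^2 + b^2 - 2ab cos(C) generalizes the Pythagorean theorem to non-right triangles.
Here: QR^2 = 361 + 81 - 342*(-sqrt(2)/2) = 171*sqrt(2) + 442
QR = sqrt(171*sqrt(2) + 442)

sqrt(171*sqrt(2) + 442)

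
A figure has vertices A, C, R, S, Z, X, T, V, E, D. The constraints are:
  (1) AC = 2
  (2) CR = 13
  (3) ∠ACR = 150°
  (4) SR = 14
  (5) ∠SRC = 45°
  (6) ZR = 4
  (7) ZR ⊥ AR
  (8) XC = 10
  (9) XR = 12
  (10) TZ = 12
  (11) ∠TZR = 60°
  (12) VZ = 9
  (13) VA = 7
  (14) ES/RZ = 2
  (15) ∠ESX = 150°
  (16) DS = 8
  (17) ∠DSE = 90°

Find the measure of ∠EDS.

From the given relations: ES = 2·RZ = 2·4 = 8.
Step 1: By the law of cosines on triangle DSE: DE² = 8² + 8² − 2·8·8·cos(90°) = 128, so DE = 8·√2.
Step 2: By the inverse law of cosines on triangle EDS: cos(∠EDS) = ((8·√2)² + 8² − 8²) / (2·8·√2·8) = 128/181.02 = 0.7071, so ∠EDS = 45°.

Therefore, the measure of angle ∠EDS = 45°.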